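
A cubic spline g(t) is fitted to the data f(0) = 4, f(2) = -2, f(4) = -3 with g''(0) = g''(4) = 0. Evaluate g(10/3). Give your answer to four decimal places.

-3.0370

With σ_i denoting the second derivative at x_i, h_i = 2, 2, and Δ_i = (y_(i+1) − y_i)/h_i = -3, -1/2:
  2·σ_0 + 8·σ_1 + 2·σ_2 = 6(Δ_1 - Δ_0) = 15
Natural end conditions: σ_0 = σ_2 = 0.
Forward elimination and back-substitution give σ_0 = 0, σ_1 = 15/8, σ_2 = 0.
On [2, 4], g(t) = -2 - 7/4·(t - 2) + 15/16·(t - 2)² - 5/32·(t - 2)³.
With (t - 2) = 4/3: g(10/3) = -82/27.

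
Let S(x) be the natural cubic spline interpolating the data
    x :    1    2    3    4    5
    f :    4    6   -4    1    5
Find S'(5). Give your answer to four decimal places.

Write M_i for S''(x_i). With h_i = 1, 1, 1, 1 and divided differences Δ_i = 2, -10, 5, 4, the continuity of S' gives the tridiagonal system
  1·M_0 + 4·M_1 + 1·M_2 = 6(Δ_1 - Δ_0) = -72
  1·M_1 + 4·M_2 + 1·M_3 = 6(Δ_2 - Δ_1) = 90
  1·M_2 + 4·M_3 + 1·M_4 = 6(Δ_3 - Δ_2) = -6
Natural end conditions: M_0 = M_4 = 0.
Solving: M_0 = 0, M_1 = -723/28, M_2 = 219/7, M_3 = -261/28, M_4 = 0.
On [4, 5], S'(x) = b_3 + 2c_3·(x - 4) + 3d_3·(x - 4)² with b_3 = Δ_3 - h_3(2M_3 + M_4)/6 = 199/28, c_3 = M_3/2 = -261/56, d_3 = (M_4 - M_3)/(6h_3) = 87/56. So S'(5) = 137/56.

2.4464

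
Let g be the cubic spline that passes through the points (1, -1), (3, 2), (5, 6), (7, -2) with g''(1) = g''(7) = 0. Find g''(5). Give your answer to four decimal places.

-4.9000

Put M_i = g'' at the i-th knot. Here h = (2, 2, 2) and Δ = (3/2, 2, -4), so the interior equations h_(i-1)·M_(i-1) + 2(h_(i-1)+h_i)·M_i + h_i·M_(i+1) = 6(Δ_i − Δ_(i-1)) read
  2·M_0 + 8·M_1 + 2·M_2 = 6(Δ_1 - Δ_0) = 3
  2·M_1 + 8·M_2 + 2·M_3 = 6(Δ_2 - Δ_1) = -36
Natural end conditions: M_0 = M_3 = 0.
Solving the tridiagonal system: M_0 = 0, M_1 = 8/5, M_2 = -49/10, M_3 = 0.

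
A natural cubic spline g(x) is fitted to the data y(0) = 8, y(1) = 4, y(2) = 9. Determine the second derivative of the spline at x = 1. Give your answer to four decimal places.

13.5000

Let M_i = g''(x_i). Step sizes h_i = 1, 1; slopes of the chords Δ_i = (y_(i+1) - y_i)/h_i = -4, 5.
  1·M_0 + 4·M_1 + 1·M_2 = 6(Δ_1 - Δ_0) = 54
Natural end conditions: M_0 = M_2 = 0.
Hence M_0 = 0, M_1 = 27/2, M_2 = 0.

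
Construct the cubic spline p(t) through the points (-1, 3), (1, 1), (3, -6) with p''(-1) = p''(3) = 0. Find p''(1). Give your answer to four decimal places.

-1.8750

Write M_i for p''(x_i). With h_i = 2, 2 and divided differences Δ_i = -1, -7/2, the continuity of p' gives the tridiagonal system
  2·M_0 + 8·M_1 + 2·M_2 = 6(Δ_1 - Δ_0) = -15
Natural end conditions: M_0 = M_2 = 0.
Forward elimination and back-substitution give M_0 = 0, M_1 = -15/8, M_2 = 0.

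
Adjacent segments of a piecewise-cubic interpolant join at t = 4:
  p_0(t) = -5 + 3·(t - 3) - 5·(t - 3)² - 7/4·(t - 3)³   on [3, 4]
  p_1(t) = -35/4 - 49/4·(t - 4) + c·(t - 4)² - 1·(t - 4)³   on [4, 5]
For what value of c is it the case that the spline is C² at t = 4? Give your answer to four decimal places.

p_0''(t) = -10 - 21/2·(t - 3), so p_0''(4) = -41/2. On the right, p_1''(4) = 2c, so c = -41/4.

-10.2500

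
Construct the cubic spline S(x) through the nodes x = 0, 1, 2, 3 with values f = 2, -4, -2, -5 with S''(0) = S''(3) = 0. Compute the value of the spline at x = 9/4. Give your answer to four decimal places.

Put M_i = S'' at the i-th knot. Here h = (1, 1, 1) and Δ = (-6, 2, -3), so the interior equations h_(i-1)·M_(i-1) + 2(h_(i-1)+h_i)·M_i + h_i·M_(i+1) = 6(Δ_i − Δ_(i-1)) read
  1·M_0 + 4·M_1 + 1·M_2 = 6(Δ_1 - Δ_0) = 48
  1·M_1 + 4·M_2 + 1·M_3 = 6(Δ_2 - Δ_1) = -30
Natural end conditions: M_0 = M_3 = 0.
Hence M_0 = 0, M_1 = 74/5, M_2 = -56/5, M_3 = 0.
On [2, 3], S(x) = -2 + 11/15·(x - 2) - 28/5·(x - 2)² + 28/15·(x - 2)³.
With (x - 2) = 1/4: S(9/4) = -171/80.

-2.1375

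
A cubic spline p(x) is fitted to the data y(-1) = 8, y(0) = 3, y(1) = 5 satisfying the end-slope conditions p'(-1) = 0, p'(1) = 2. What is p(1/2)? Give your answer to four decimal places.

3.4063

Write σ_i for p''(x_i). With h_i = 1, 1 and divided differences Δ_i = -5, 2, the continuity of p' gives the tridiagonal system
  1·σ_0 + 4·σ_1 + 1·σ_2 = 6(Δ_1 - Δ_0) = 42
Clamped end conditions give two more equations: 2h_0·σ_0 + h_0·σ_1 = 6(Δ_0 - p'(-1)) = -30 and h_1·σ_1 + 2h_1·σ_2 = 6(p'(1) - Δ_1) = 0.
Solving: σ_0 = -49/2, σ_1 = 19, σ_2 = -19/2.
On [0, 1], p(x) = 3 - 11/4·x + 19/2·x² - 19/4·x³.
With x = 1/2: p(1/2) = 109/32.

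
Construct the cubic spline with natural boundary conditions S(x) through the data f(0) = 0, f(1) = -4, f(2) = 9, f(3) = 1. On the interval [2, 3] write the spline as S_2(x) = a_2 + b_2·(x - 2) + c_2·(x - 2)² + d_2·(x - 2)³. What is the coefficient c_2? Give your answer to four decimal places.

Let M_i = S''(x_i). Step sizes h_i = 1, 1, 1; slopes of the chords Δ_i = (y_(i+1) - y_i)/h_i = -4, 13, -8.
  1·M_0 + 4·M_1 + 1·M_2 = 6(Δ_1 - Δ_0) = 102
  1·M_1 + 4·M_2 + 1·M_3 = 6(Δ_2 - Δ_1) = -126
Natural end conditions: M_0 = M_3 = 0.
Hence M_0 = 0, M_1 = 178/5, M_2 = -202/5, M_3 = 0.
On [2, 3], with S_2(x) = a_2 + b_2·(x - 2) + c_2·(x - 2)² + d_2·(x - 2)³: c_2 = M_2/2 = -101/5, d_2 = (M_3 - M_2)/(6h_2) = 101/15, b_2 = Δ_2 - h_2(2M_2 + M_3)/6 = 82/15.

-20.2000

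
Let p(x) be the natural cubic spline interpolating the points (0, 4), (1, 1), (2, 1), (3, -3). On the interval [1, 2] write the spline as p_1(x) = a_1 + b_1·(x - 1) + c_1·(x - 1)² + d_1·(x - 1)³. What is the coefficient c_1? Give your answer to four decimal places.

3.2000

With σ_i denoting the second derivative at x_i, h_i = 1, 1, 1, and Δ_i = (y_(i+1) − y_i)/h_i = -3, 0, -4:
  1·σ_0 + 4·σ_1 + 1·σ_2 = 6(Δ_1 - Δ_0) = 18
  1·σ_1 + 4·σ_2 + 1·σ_3 = 6(Δ_2 - Δ_1) = -24
Natural end conditions: σ_0 = σ_3 = 0.
Hence σ_0 = 0, σ_1 = 32/5, σ_2 = -38/5, σ_3 = 0.
On [1, 2], with p_1(x) = a_1 + b_1·(x - 1) + c_1·(x - 1)² + d_1·(x - 1)³: c_1 = σ_1/2 = 16/5, d_1 = (σ_2 - σ_1)/(6h_1) = -7/3, b_1 = Δ_1 - h_1(2σ_1 + σ_2)/6 = -13/15.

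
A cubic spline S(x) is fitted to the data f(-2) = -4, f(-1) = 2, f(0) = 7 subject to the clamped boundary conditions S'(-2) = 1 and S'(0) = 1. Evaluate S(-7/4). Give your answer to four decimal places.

Let M_i = S''(x_i). Step sizes h_i = 1, 1; slopes of the chords Δ_i = (y_(i+1) - y_i)/h_i = 6, 5.
  1·M_0 + 4·M_1 + 1·M_2 = 6(Δ_1 - Δ_0) = -6
Clamped end conditions give two more equations: 2h_0·M_0 + h_0·M_1 = 6(Δ_0 - S'(-2)) = 30 and h_1·M_1 + 2h_1·M_2 = 6(S'(0) - Δ_1) = -24.
Solving the tridiagonal system: M_0 = 33/2, M_1 = -3, M_2 = -21/2.
On [-2, -1], S(x) = -4 + 1·(x + 2) + 33/4·(x + 2)² - 13/4·(x + 2)³.
With (x + 2) = 1/4: S(-7/4) = -841/256.

-3.2852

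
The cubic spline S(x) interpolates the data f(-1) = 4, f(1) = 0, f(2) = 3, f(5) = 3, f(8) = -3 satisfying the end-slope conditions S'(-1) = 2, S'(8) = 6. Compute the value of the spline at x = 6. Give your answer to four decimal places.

Let σ_i = S''(x_i). Step sizes h_i = 2, 1, 3, 3; slopes of the chords Δ_i = (y_(i+1) - y_i)/h_i = -2, 3, 0, -2.
  2·σ_0 + 6·σ_1 + 1·σ_2 = 6(Δ_1 - Δ_0) = 30
  1·σ_1 + 8·σ_2 + 3·σ_3 = 6(Δ_2 - Δ_1) = -18
  3·σ_2 + 12·σ_3 + 3·σ_4 = 6(Δ_3 - Δ_2) = -12
Clamped end conditions give two more equations: 2h_0·σ_0 + h_0·σ_1 = 6(Δ_0 - S'(-1)) = -24 and h_3·σ_3 + 2h_3·σ_4 = 6(S'(8) - Δ_3) = 48.
Solving: σ_0 = -845/81, σ_1 = 718/81, σ_2 = -188/81, σ_3 = -224/81, σ_4 = 760/81.
On [5, 8], S(x) = 3 - 106/27·(x - 5) - 112/81·(x - 5)² + 164/243·(x - 5)³.
With (x - 5) = 1: S(6) = -397/243.

-1.6337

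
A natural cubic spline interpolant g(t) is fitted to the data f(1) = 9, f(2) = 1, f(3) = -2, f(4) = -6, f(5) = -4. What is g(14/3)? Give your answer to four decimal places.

-5.1905

Put M_i = g'' at the i-th knot. Here h = (1, 1, 1, 1) and Δ = (-8, -3, -4, 2), so the interior equations h_(i-1)·M_(i-1) + 2(h_(i-1)+h_i)·M_i + h_i·M_(i+1) = 6(Δ_i − Δ_(i-1)) read
  1·M_0 + 4·M_1 + 1·M_2 = 6(Δ_1 - Δ_0) = 30
  1·M_1 + 4·M_2 + 1·M_3 = 6(Δ_2 - Δ_1) = -6
  1·M_2 + 4·M_3 + 1·M_4 = 6(Δ_3 - Δ_2) = 36
Natural end conditions: M_0 = M_4 = 0.
Forward elimination and back-substitution give M_0 = 0, M_1 = 255/28, M_2 = -45/7, M_3 = 297/28, M_4 = 0.
On [4, 5], g(t) = -6 - 43/28·(t - 4) + 297/56·(t - 4)² - 99/56·(t - 4)³.
With (t - 4) = 2/3: g(14/3) = -109/21.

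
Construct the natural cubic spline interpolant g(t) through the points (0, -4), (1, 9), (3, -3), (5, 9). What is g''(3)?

With m_i denoting the second derivative at x_i, h_i = 1, 2, 2, and Δ_i = (y_(i+1) − y_i)/h_i = 13, -6, 6:
  1·m_0 + 6·m_1 + 2·m_2 = 6(Δ_1 - Δ_0) = -114
  2·m_1 + 8·m_2 + 2·m_3 = 6(Δ_2 - Δ_1) = 72
Natural end conditions: m_0 = m_3 = 0.
Forward elimination and back-substitution give m_0 = 0, m_1 = -24, m_2 = 15, m_3 = 0.

15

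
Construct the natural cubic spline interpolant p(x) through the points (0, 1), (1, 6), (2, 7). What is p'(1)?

With σ_i denoting the second derivative at x_i, h_i = 1, 1, and Δ_i = (y_(i+1) − y_i)/h_i = 5, 1:
  1·σ_0 + 4·σ_1 + 1·σ_2 = 6(Δ_1 - Δ_0) = -24
Natural end conditions: σ_0 = σ_2 = 0.
Hence σ_0 = 0, σ_1 = -6, σ_2 = 0.
On [1, 2], p'(x) = b_1 + 2c_1·(x - 1) + 3d_1·(x - 1)² with b_1 = Δ_1 - h_1(2σ_1 + σ_2)/6 = 3, c_1 = σ_1/2 = -3, d_1 = (σ_2 - σ_1)/(6h_1) = 1. So p'(1) = 3.

3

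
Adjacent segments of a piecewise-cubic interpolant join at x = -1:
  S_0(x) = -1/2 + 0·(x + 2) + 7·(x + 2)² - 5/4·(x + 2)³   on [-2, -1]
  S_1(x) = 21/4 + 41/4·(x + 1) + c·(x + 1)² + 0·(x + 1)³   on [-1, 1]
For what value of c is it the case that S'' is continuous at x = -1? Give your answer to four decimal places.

S_0''(x) = 14 - 15/2·(x + 2), so S_0''(-1) = 13/2. On the right, S_1''(-1) = 2c, so c = 13/4.

3.2500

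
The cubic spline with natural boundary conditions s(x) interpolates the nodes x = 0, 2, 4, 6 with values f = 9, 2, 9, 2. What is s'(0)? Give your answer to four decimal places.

-5.8333

With σ_i denoting the second derivative at x_i, h_i = 2, 2, 2, and Δ_i = (y_(i+1) − y_i)/h_i = -7/2, 7/2, -7/2:
  2·σ_0 + 8·σ_1 + 2·σ_2 = 6(Δ_1 - Δ_0) = 42
  2·σ_1 + 8·σ_2 + 2·σ_3 = 6(Δ_2 - Δ_1) = -42
Natural end conditions: σ_0 = σ_3 = 0.
Solving the tridiagonal system: σ_0 = 0, σ_1 = 7, σ_2 = -7, σ_3 = 0.
On [0, 2], s'(x) = b_0 + 2c_0·x + 3d_0·x² with b_0 = Δ_0 - h_0(2σ_0 + σ_1)/6 = -35/6, c_0 = σ_0/2 = 0, d_0 = (σ_1 - σ_0)/(6h_0) = 7/12. So s'(0) = -35/6.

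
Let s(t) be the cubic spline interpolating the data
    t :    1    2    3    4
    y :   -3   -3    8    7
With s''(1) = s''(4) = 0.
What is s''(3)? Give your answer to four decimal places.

With M_i denoting the second derivative at x_i, h_i = 1, 1, 1, and Δ_i = (y_(i+1) − y_i)/h_i = 0, 11, -1:
  1·M_0 + 4·M_1 + 1·M_2 = 6(Δ_1 - Δ_0) = 66
  1·M_1 + 4·M_2 + 1·M_3 = 6(Δ_2 - Δ_1) = -72
Natural end conditions: M_0 = M_3 = 0.
Forward elimination and back-substitution give M_0 = 0, M_1 = 112/5, M_2 = -118/5, M_3 = 0.

-23.6000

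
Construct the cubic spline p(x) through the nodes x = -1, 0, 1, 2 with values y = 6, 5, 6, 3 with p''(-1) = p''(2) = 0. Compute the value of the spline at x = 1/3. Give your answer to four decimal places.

5.3926

Let M_i = p''(x_i). Step sizes h_i = 1, 1, 1; slopes of the chords Δ_i = (y_(i+1) - y_i)/h_i = -1, 1, -3.
  1·M_0 + 4·M_1 + 1·M_2 = 6(Δ_1 - Δ_0) = 12
  1·M_1 + 4·M_2 + 1·M_3 = 6(Δ_2 - Δ_1) = -24
Natural end conditions: M_0 = M_3 = 0.
Solving: M_0 = 0, M_1 = 24/5, M_2 = -36/5, M_3 = 0.
On [0, 1], p(x) = 5 + 3/5·x + 12/5·x² - 2·x³.
With x = 1/3: p(1/3) = 728/135.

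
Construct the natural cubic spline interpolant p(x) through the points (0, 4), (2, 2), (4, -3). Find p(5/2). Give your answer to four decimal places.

0.9961

With σ_i denoting the second derivative at x_i, h_i = 2, 2, and Δ_i = (y_(i+1) − y_i)/h_i = -1, -5/2:
  2·σ_0 + 8·σ_1 + 2·σ_2 = 6(Δ_1 - Δ_0) = -9
Natural end conditions: σ_0 = σ_2 = 0.
Forward elimination and back-substitution give σ_0 = 0, σ_1 = -9/8, σ_2 = 0.
On [2, 4], p(x) = 2 - 7/4·(x - 2) - 9/16·(x - 2)² + 3/32·(x - 2)³.
With (x - 2) = 1/2: p(5/2) = 255/256.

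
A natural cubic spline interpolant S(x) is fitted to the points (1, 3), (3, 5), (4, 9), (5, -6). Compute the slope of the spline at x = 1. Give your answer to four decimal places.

-1.6957

Write σ_i for S''(x_i). With h_i = 2, 1, 1 and divided differences Δ_i = 1, 4, -15, the continuity of S' gives the tridiagonal system
  2·σ_0 + 6·σ_1 + 1·σ_2 = 6(Δ_1 - Δ_0) = 18
  1·σ_1 + 4·σ_2 + 1·σ_3 = 6(Δ_2 - Δ_1) = -114
Natural end conditions: σ_0 = σ_3 = 0.
Hence σ_0 = 0, σ_1 = 186/23, σ_2 = -702/23, σ_3 = 0.
On [1, 3], S'(x) = b_0 + 2c_0·(x - 1) + 3d_0·(x - 1)² with b_0 = Δ_0 - h_0(2σ_0 + σ_1)/6 = -39/23, c_0 = σ_0/2 = 0, d_0 = (σ_1 - σ_0)/(6h_0) = 31/46. So S'(1) = -39/23.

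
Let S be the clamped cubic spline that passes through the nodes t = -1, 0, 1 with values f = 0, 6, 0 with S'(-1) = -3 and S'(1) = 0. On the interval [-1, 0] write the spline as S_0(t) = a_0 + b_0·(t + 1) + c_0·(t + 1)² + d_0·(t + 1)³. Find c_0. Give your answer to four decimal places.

Let m_i = S''(x_i). Step sizes h_i = 1, 1; slopes of the chords Δ_i = (y_(i+1) - y_i)/h_i = 6, -6.
  1·m_0 + 4·m_1 + 1·m_2 = 6(Δ_1 - Δ_0) = -72
Clamped end conditions give two more equations: 2h_0·m_0 + h_0·m_1 = 6(Δ_0 - S'(-1)) = 54 and h_1·m_1 + 2h_1·m_2 = 6(S'(1) - Δ_1) = 36.
Solving: m_0 = 93/2, m_1 = -39, m_2 = 75/2.
On [-1, 0], with S_0(t) = a_0 + b_0·(t + 1) + c_0·(t + 1)² + d_0·(t + 1)³: c_0 = m_0/2 = 93/4, d_0 = (m_1 - m_0)/(6h_0) = -57/4, b_0 = Δ_0 - h_0(2m_0 + m_1)/6 = -3.

23.2500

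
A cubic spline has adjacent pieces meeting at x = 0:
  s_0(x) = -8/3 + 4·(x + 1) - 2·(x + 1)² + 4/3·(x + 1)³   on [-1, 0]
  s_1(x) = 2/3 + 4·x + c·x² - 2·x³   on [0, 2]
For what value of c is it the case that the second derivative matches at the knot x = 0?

s_0''(x) = -4 + 8·(x + 1), so s_0''(0) = 4. On the right, s_1''(0) = 2c, so c = 2.

2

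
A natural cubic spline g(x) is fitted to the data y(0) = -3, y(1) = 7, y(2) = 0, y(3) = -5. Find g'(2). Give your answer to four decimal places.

Put σ_i = g'' at the i-th knot. Here h = (1, 1, 1) and Δ = (10, -7, -5), so the interior equations h_(i-1)·σ_(i-1) + 2(h_(i-1)+h_i)·σ_i + h_i·σ_(i+1) = 6(Δ_i − Δ_(i-1)) read
  1·σ_0 + 4·σ_1 + 1·σ_2 = 6(Δ_1 - Δ_0) = -102
  1·σ_1 + 4·σ_2 + 1·σ_3 = 6(Δ_2 - Δ_1) = 12
Natural end conditions: σ_0 = σ_3 = 0.
Hence σ_0 = 0, σ_1 = -28, σ_2 = 10, σ_3 = 0.
On [2, 3], g'(x) = b_2 + 2c_2·(x - 2) + 3d_2·(x - 2)² with b_2 = Δ_2 - h_2(2σ_2 + σ_3)/6 = -25/3, c_2 = σ_2/2 = 5, d_2 = (σ_3 - σ_2)/(6h_2) = -5/3. So g'(2) = -25/3.

-8.3333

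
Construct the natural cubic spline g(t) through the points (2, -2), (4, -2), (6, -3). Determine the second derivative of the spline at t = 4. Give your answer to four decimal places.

With M_i denoting the second derivative at x_i, h_i = 2, 2, and Δ_i = (y_(i+1) − y_i)/h_i = 0, -1/2:
  2·M_0 + 8·M_1 + 2·M_2 = 6(Δ_1 - Δ_0) = -3
Natural end conditions: M_0 = M_2 = 0.
Forward elimination and back-substitution give M_0 = 0, M_1 = -3/8, M_2 = 0.

-0.3750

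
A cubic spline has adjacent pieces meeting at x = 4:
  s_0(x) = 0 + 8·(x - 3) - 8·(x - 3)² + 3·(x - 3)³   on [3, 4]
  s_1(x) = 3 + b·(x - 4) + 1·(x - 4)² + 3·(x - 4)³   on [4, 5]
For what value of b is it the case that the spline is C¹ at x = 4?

1

s_0'(x) = 8 - 16·(x - 3) + 9·(x - 3)², so s_0'(4) = 1. On the right, s_1'(4) = b, so b = 1.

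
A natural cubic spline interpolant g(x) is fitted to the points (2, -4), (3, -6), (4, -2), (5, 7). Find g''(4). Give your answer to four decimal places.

5.6000

With M_i denoting the second derivative at x_i, h_i = 1, 1, 1, and Δ_i = (y_(i+1) − y_i)/h_i = -2, 4, 9:
  1·M_0 + 4·M_1 + 1·M_2 = 6(Δ_1 - Δ_0) = 36
  1·M_1 + 4·M_2 + 1·M_3 = 6(Δ_2 - Δ_1) = 30
Natural end conditions: M_0 = M_3 = 0.
Solving the tridiagonal system: M_0 = 0, M_1 = 38/5, M_2 = 28/5, M_3 = 0.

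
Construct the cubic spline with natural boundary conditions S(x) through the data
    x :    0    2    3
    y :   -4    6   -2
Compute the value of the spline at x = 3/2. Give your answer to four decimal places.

6.3438

Let m_i = S''(x_i). Step sizes h_i = 2, 1; slopes of the chords Δ_i = (y_(i+1) - y_i)/h_i = 5, -8.
  2·m_0 + 6·m_1 + 1·m_2 = 6(Δ_1 - Δ_0) = -78
Natural end conditions: m_0 = m_2 = 0.
Solving: m_0 = 0, m_1 = -13, m_2 = 0.
On [0, 2], S(x) = -4 + 28/3·x + 0·x² - 13/12·x³.
With x = 3/2: S(3/2) = 203/32.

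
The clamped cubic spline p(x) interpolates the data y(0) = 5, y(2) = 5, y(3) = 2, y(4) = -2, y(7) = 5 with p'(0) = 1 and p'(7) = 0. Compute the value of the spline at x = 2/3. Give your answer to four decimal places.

With σ_i denoting the second derivative at x_i, h_i = 2, 1, 1, 3, and Δ_i = (y_(i+1) − y_i)/h_i = 0, -3, -4, 7/3:
  2·σ_0 + 6·σ_1 + 1·σ_2 = 6(Δ_1 - Δ_0) = -18
  1·σ_1 + 4·σ_2 + 1·σ_3 = 6(Δ_2 - Δ_1) = -6
  1·σ_2 + 8·σ_3 + 3·σ_4 = 6(Δ_3 - Δ_2) = 38
Clamped end conditions give two more equations: 2h_0·σ_0 + h_0·σ_1 = 6(Δ_0 - p'(0)) = -6 and h_3·σ_3 + 2h_3·σ_4 = 6(p'(7) - Δ_3) = -14.
Solving the tridiagonal system: σ_0 = -43/158, σ_1 = -194/79, σ_2 = -215/79, σ_3 = 580/79, σ_4 = -1423/237.
On [0, 2], p(x) = 5 + 1·x - 43/316·x² - 115/632·x³.
With x = 2/3: p(2/3) = 11843/2133.

5.5523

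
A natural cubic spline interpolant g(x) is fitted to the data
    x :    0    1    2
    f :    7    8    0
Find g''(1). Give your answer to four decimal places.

-13.5000

Put m_i = g'' at the i-th knot. Here h = (1, 1) and Δ = (1, -8), so the interior equations h_(i-1)·m_(i-1) + 2(h_(i-1)+h_i)·m_i + h_i·m_(i+1) = 6(Δ_i − Δ_(i-1)) read
  1·m_0 + 4·m_1 + 1·m_2 = 6(Δ_1 - Δ_0) = -54
Natural end conditions: m_0 = m_2 = 0.
Solving: m_0 = 0, m_1 = -27/2, m_2 = 0.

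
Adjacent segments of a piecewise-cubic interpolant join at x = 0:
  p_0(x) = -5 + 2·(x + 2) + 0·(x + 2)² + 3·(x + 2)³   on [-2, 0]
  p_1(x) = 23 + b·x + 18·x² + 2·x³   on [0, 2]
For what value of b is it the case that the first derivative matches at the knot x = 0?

38

p_0'(x) = 2 + 0·(x + 2) + 9·(x + 2)², so p_0'(0) = 38. On the right, p_1'(0) = b, so b = 38.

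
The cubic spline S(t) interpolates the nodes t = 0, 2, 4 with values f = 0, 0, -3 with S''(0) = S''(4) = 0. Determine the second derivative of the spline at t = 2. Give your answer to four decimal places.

-1.1250

Let M_i = S''(x_i). Step sizes h_i = 2, 2; slopes of the chords Δ_i = (y_(i+1) - y_i)/h_i = 0, -3/2.
  2·M_0 + 8·M_1 + 2·M_2 = 6(Δ_1 - Δ_0) = -9
Natural end conditions: M_0 = M_2 = 0.
Solving: M_0 = 0, M_1 = -9/8, M_2 = 0.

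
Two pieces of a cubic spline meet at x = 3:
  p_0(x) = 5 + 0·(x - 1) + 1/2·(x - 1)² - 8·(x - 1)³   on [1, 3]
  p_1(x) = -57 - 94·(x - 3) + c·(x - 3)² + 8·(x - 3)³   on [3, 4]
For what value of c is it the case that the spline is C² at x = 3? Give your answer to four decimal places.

-47.5000

p_0''(x) = 1 - 48·(x - 1), so p_0''(3) = -95. On the right, p_1''(3) = 2c, so c = -95/2.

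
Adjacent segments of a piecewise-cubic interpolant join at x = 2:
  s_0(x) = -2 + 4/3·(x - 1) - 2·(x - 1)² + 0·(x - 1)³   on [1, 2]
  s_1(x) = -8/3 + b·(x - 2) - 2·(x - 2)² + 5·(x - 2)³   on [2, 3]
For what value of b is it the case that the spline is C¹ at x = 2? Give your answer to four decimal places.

s_0'(x) = 4/3 - 4·(x - 1) + 0·(x - 1)², so s_0'(2) = -8/3. On the right, s_1'(2) = b, so b = -8/3.

-2.6667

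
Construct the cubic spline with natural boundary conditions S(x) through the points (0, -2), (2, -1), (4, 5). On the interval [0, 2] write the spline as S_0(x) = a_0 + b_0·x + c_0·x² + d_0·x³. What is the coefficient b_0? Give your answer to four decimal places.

-0.1250

Let M_i = S''(x_i). Step sizes h_i = 2, 2; slopes of the chords Δ_i = (y_(i+1) - y_i)/h_i = 1/2, 3.
  2·M_0 + 8·M_1 + 2·M_2 = 6(Δ_1 - Δ_0) = 15
Natural end conditions: M_0 = M_2 = 0.
Hence M_0 = 0, M_1 = 15/8, M_2 = 0.
On [0, 2], with S_0(x) = a_0 + b_0·x + c_0·x² + d_0·x³: c_0 = M_0/2 = 0, d_0 = (M_1 - M_0)/(6h_0) = 5/32, b_0 = Δ_0 - h_0(2M_0 + M_1)/6 = -1/8.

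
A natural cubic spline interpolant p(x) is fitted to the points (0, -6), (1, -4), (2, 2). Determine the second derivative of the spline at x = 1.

6

Put M_i = p'' at the i-th knot. Here h = (1, 1) and Δ = (2, 6), so the interior equations h_(i-1)·M_(i-1) + 2(h_(i-1)+h_i)·M_i + h_i·M_(i+1) = 6(Δ_i − Δ_(i-1)) read
  1·M_0 + 4·M_1 + 1·M_2 = 6(Δ_1 - Δ_0) = 24
Natural end conditions: M_0 = M_2 = 0.
Hence M_0 = 0, M_1 = 6, M_2 = 0.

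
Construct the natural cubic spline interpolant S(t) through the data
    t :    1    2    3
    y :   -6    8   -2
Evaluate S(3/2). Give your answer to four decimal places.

3.2500

With σ_i denoting the second derivative at x_i, h_i = 1, 1, and Δ_i = (y_(i+1) − y_i)/h_i = 14, -10:
  1·σ_0 + 4·σ_1 + 1·σ_2 = 6(Δ_1 - Δ_0) = -144
Natural end conditions: σ_0 = σ_2 = 0.
Hence σ_0 = 0, σ_1 = -36, σ_2 = 0.
On [1, 2], S(t) = -6 + 20·(t - 1) + 0·(t - 1)² - 6·(t - 1)³.
With (t - 1) = 1/2: S(3/2) = 13/4.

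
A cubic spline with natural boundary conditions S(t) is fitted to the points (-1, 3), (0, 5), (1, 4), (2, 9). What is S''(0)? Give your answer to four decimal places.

Put M_i = S'' at the i-th knot. Here h = (1, 1, 1) and Δ = (2, -1, 5), so the interior equations h_(i-1)·M_(i-1) + 2(h_(i-1)+h_i)·M_i + h_i·M_(i+1) = 6(Δ_i − Δ_(i-1)) read
  1·M_0 + 4·M_1 + 1·M_2 = 6(Δ_1 - Δ_0) = -18
  1·M_1 + 4·M_2 + 1·M_3 = 6(Δ_2 - Δ_1) = 36
Natural end conditions: M_0 = M_3 = 0.
Solving the tridiagonal system: M_0 = 0, M_1 = -36/5, M_2 = 54/5, M_3 = 0.

-7.2000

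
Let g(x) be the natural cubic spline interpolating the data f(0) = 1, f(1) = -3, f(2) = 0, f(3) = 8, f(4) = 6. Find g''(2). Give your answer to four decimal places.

9.8571

With M_i denoting the second derivative at x_i, h_i = 1, 1, 1, 1, and Δ_i = (y_(i+1) − y_i)/h_i = -4, 3, 8, -2:
  1·M_0 + 4·M_1 + 1·M_2 = 6(Δ_1 - Δ_0) = 42
  1·M_1 + 4·M_2 + 1·M_3 = 6(Δ_2 - Δ_1) = 30
  1·M_2 + 4·M_3 + 1·M_4 = 6(Δ_3 - Δ_2) = -60
Natural end conditions: M_0 = M_4 = 0.
Solving the tridiagonal system: M_0 = 0, M_1 = 225/28, M_2 = 69/7, M_3 = -489/28, M_4 = 0.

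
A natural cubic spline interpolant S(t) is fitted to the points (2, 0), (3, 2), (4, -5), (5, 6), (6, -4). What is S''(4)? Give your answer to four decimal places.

43.7143

Let M_i = S''(x_i). Step sizes h_i = 1, 1, 1, 1; slopes of the chords Δ_i = (y_(i+1) - y_i)/h_i = 2, -7, 11, -10.
  1·M_0 + 4·M_1 + 1·M_2 = 6(Δ_1 - Δ_0) = -54
  1·M_1 + 4·M_2 + 1·M_3 = 6(Δ_2 - Δ_1) = 108
  1·M_2 + 4·M_3 + 1·M_4 = 6(Δ_3 - Δ_2) = -126
Natural end conditions: M_0 = M_4 = 0.
Solving the tridiagonal system: M_0 = 0, M_1 = -171/7, M_2 = 306/7, M_3 = -297/7, M_4 = 0.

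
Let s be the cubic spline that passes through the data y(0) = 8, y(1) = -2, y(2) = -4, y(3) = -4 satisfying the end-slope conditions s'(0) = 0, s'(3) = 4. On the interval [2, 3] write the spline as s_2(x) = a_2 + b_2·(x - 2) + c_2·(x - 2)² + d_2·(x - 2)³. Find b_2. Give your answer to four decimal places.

Let m_i = s''(x_i). Step sizes h_i = 1, 1, 1; slopes of the chords Δ_i = (y_(i+1) - y_i)/h_i = -10, -2, 0.
  1·m_0 + 4·m_1 + 1·m_2 = 6(Δ_1 - Δ_0) = 48
  1·m_1 + 4·m_2 + 1·m_3 = 6(Δ_2 - Δ_1) = 12
Clamped end conditions give two more equations: 2h_0·m_0 + h_0·m_1 = 6(Δ_0 - s'(0)) = -60 and h_2·m_2 + 2h_2·m_3 = 6(s'(3) - Δ_2) = 24.
Solving the tridiagonal system: m_0 = -632/15, m_1 = 364/15, m_2 = -104/15, m_3 = 232/15.
On [2, 3], with s_2(x) = a_2 + b_2·(x - 2) + c_2·(x - 2)² + d_2·(x - 2)³: c_2 = m_2/2 = -52/15, d_2 = (m_3 - m_2)/(6h_2) = 56/15, b_2 = Δ_2 - h_2(2m_2 + m_3)/6 = -4/15.

-0.2667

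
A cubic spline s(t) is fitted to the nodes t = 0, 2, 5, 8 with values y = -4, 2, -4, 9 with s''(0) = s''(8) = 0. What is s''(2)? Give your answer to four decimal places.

-4.2703

Let σ_i = s''(x_i). Step sizes h_i = 2, 3, 3; slopes of the chords Δ_i = (y_(i+1) - y_i)/h_i = 3, -2, 13/3.
  2·σ_0 + 10·σ_1 + 3·σ_2 = 6(Δ_1 - Δ_0) = -30
  3·σ_1 + 12·σ_2 + 3·σ_3 = 6(Δ_2 - Δ_1) = 38
Natural end conditions: σ_0 = σ_3 = 0.
Hence σ_0 = 0, σ_1 = -158/37, σ_2 = 470/111, σ_3 = 0.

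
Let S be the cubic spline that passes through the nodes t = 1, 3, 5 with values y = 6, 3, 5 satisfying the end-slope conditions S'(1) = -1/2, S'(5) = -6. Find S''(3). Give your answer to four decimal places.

With M_i denoting the second derivative at x_i, h_i = 2, 2, and Δ_i = (y_(i+1) − y_i)/h_i = -3/2, 1:
  2·M_0 + 8·M_1 + 2·M_2 = 6(Δ_1 - Δ_0) = 15
Clamped end conditions give two more equations: 2h_0·M_0 + h_0·M_1 = 6(Δ_0 - S'(1)) = -6 and h_1·M_1 + 2h_1·M_2 = 6(S'(5) - Δ_1) = -42.
Forward elimination and back-substitution give M_0 = -19/4, M_1 = 13/2, M_2 = -55/4.

6.5000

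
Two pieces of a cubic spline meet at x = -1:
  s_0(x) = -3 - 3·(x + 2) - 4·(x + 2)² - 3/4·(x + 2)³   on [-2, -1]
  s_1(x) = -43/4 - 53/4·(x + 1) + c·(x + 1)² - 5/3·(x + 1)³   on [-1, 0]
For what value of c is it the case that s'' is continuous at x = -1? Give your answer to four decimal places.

s_0''(x) = -8 - 9/2·(x + 2), so s_0''(-1) = -25/2. On the right, s_1''(-1) = 2c, so c = -25/4.

-6.2500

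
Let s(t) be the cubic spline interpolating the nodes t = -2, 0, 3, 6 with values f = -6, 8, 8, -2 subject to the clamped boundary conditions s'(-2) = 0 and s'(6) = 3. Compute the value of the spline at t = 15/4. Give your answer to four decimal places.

3.8729

Write M_i for s''(x_i). With h_i = 2, 3, 3 and divided differences Δ_i = 7, 0, -10/3, the continuity of s' gives the tridiagonal system
  2·M_0 + 10·M_1 + 3·M_2 = 6(Δ_1 - Δ_0) = -42
  3·M_1 + 12·M_2 + 3·M_3 = 6(Δ_2 - Δ_1) = -20
Clamped end conditions give two more equations: 2h_0·M_0 + h_0·M_1 = 6(Δ_0 - s'(-2)) = 42 and h_2·M_2 + 2h_2·M_3 = 6(s'(6) - Δ_2) = 38.
Forward elimination and back-substitution give M_0 = 260/19, M_1 = -121/19, M_2 = -36/19, M_3 = 415/57.
On [3, 6], s(t) = 8 - 193/38·(t - 3) - 18/19·(t - 3)² + 523/1026·(t - 3)³.
With (t - 3) = 3/4: s(15/4) = 9419/2432.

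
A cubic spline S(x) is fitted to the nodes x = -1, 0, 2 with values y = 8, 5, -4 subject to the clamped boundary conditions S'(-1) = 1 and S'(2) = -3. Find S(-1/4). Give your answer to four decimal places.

Put M_i = S'' at the i-th knot. Here h = (1, 2) and Δ = (-3, -9/2), so the interior equations h_(i-1)·M_(i-1) + 2(h_(i-1)+h_i)·M_i + h_i·M_(i+1) = 6(Δ_i − Δ_(i-1)) read
  1·M_0 + 6·M_1 + 2·M_2 = 6(Δ_1 - Δ_0) = -9
Clamped end conditions give two more equations: 2h_0·M_0 + h_0·M_1 = 6(Δ_0 - S'(-1)) = -24 and h_1·M_1 + 2h_1·M_2 = 6(S'(2) - Δ_1) = 9.
Solving: M_0 = -71/6, M_1 = -1/3, M_2 = 29/12.
On [-1, 0], S(x) = 8 + 1·(x + 1) - 71/12·(x + 1)² + 23/12·(x + 1)³.
With (x + 1) = 3/4: S(-1/4) = 1595/256.

6.2305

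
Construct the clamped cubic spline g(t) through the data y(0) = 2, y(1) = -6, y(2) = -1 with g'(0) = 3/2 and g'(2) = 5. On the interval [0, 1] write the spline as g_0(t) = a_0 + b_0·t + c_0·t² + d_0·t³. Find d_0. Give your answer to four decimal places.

With M_i denoting the second derivative at x_i, h_i = 1, 1, and Δ_i = (y_(i+1) − y_i)/h_i = -8, 5:
  1·M_0 + 4·M_1 + 1·M_2 = 6(Δ_1 - Δ_0) = 78
Clamped end conditions give two more equations: 2h_0·M_0 + h_0·M_1 = 6(Δ_0 - g'(0)) = -57 and h_1·M_1 + 2h_1·M_2 = 6(g'(2) - Δ_1) = 0.
Forward elimination and back-substitution give M_0 = -185/4, M_1 = 71/2, M_2 = -71/4.
On [0, 1], with g_0(t) = a_0 + b_0·t + c_0·t² + d_0·t³: c_0 = M_0/2 = -185/8, d_0 = (M_1 - M_0)/(6h_0) = 109/8, b_0 = Δ_0 - h_0(2M_0 + M_1)/6 = 3/2.

13.6250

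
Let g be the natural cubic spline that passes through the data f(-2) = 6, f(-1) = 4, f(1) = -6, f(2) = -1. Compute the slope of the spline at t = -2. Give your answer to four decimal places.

-0.8125

Put m_i = g'' at the i-th knot. Here h = (1, 2, 1) and Δ = (-2, -5, 5), so the interior equations h_(i-1)·m_(i-1) + 2(h_(i-1)+h_i)·m_i + h_i·m_(i+1) = 6(Δ_i − Δ_(i-1)) read
  1·m_0 + 6·m_1 + 2·m_2 = 6(Δ_1 - Δ_0) = -18
  2·m_1 + 6·m_2 + 1·m_3 = 6(Δ_2 - Δ_1) = 60
Natural end conditions: m_0 = m_3 = 0.
Solving the tridiagonal system: m_0 = 0, m_1 = -57/8, m_2 = 99/8, m_3 = 0.
On [-2, -1], g'(t) = b_0 + 2c_0·(t + 2) + 3d_0·(t + 2)² with b_0 = Δ_0 - h_0(2m_0 + m_1)/6 = -13/16, c_0 = m_0/2 = 0, d_0 = (m_1 - m_0)/(6h_0) = -19/16. So g'(-2) = -13/16.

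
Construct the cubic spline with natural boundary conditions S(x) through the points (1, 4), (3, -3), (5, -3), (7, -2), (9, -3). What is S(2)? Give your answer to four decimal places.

-0.1629

Write σ_i for S''(x_i). With h_i = 2, 2, 2, 2 and divided differences Δ_i = -7/2, 0, 1/2, -1/2, the continuity of S' gives the tridiagonal system
  2·σ_0 + 8·σ_1 + 2·σ_2 = 6(Δ_1 - Δ_0) = 21
  2·σ_1 + 8·σ_2 + 2·σ_3 = 6(Δ_2 - Δ_1) = 3
  2·σ_2 + 8·σ_3 + 2·σ_4 = 6(Δ_3 - Δ_2) = -6
Natural end conditions: σ_0 = σ_4 = 0.
Hence σ_0 = 0, σ_1 = 297/112, σ_2 = -3/28, σ_3 = -81/112, σ_4 = 0.
On [1, 3], S(x) = 4 - 491/112·(x - 1) + 0·(x - 1)² + 99/448·(x - 1)³.
With (x - 1) = 1: S(2) = -73/448.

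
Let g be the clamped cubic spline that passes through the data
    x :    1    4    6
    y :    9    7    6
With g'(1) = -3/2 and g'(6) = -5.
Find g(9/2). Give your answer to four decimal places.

7.5797

With σ_i denoting the second derivative at x_i, h_i = 3, 2, and Δ_i = (y_(i+1) − y_i)/h_i = -2/3, -1/2:
  3·σ_0 + 10·σ_1 + 2·σ_2 = 6(Δ_1 - Δ_0) = 1
Clamped end conditions give two more equations: 2h_0·σ_0 + h_0·σ_1 = 6(Δ_0 - g'(1)) = 5 and h_1·σ_1 + 2h_1·σ_2 = 6(g'(6) - Δ_1) = -27.
Hence σ_0 = 1/30, σ_1 = 8/5, σ_2 = -151/20.
On [4, 6], g(x) = 7 + 19/20·(x - 4) + 4/5·(x - 4)² - 61/80·(x - 4)³.
With (x - 4) = 1/2: g(9/2) = 4851/640.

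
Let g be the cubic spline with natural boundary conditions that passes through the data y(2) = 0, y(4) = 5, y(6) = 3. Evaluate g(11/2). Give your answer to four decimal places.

3.9102

Write M_i for g''(x_i). With h_i = 2, 2 and divided differences Δ_i = 5/2, -1, the continuity of g' gives the tridiagonal system
  2·M_0 + 8·M_1 + 2·M_2 = 6(Δ_1 - Δ_0) = -21
Natural end conditions: M_0 = M_2 = 0.
Hence M_0 = 0, M_1 = -21/8, M_2 = 0.
On [4, 6], g(t) = 5 + 3/4·(t - 4) - 21/16·(t - 4)² + 7/32·(t - 4)³.
With (t - 4) = 3/2: g(11/2) = 1001/256.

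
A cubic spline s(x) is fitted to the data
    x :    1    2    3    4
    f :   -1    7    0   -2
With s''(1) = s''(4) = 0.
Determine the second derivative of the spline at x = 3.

14

With σ_i denoting the second derivative at x_i, h_i = 1, 1, 1, and Δ_i = (y_(i+1) − y_i)/h_i = 8, -7, -2:
  1·σ_0 + 4·σ_1 + 1·σ_2 = 6(Δ_1 - Δ_0) = -90
  1·σ_1 + 4·σ_2 + 1·σ_3 = 6(Δ_2 - Δ_1) = 30
Natural end conditions: σ_0 = σ_3 = 0.
Solving: σ_0 = 0, σ_1 = -26, σ_2 = 14, σ_3 = 0.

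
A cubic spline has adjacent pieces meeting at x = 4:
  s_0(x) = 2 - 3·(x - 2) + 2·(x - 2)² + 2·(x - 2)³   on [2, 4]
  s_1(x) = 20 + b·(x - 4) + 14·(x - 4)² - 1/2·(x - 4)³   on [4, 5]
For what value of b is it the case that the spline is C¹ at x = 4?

s_0'(x) = -3 + 4·(x - 2) + 6·(x - 2)², so s_0'(4) = 29. On the right, s_1'(4) = b, so b = 29.

29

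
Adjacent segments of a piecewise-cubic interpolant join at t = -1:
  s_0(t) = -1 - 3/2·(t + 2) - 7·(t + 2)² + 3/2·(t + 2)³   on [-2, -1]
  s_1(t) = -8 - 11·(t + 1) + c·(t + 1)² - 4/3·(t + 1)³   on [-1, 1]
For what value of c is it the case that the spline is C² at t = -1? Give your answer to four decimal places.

s_0''(t) = -14 + 9·(t + 2), so s_0''(-1) = -5. On the right, s_1''(-1) = 2c, so c = -5/2.

-2.5000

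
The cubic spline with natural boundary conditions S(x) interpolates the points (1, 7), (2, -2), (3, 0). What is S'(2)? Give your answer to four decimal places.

Put M_i = S'' at the i-th knot. Here h = (1, 1) and Δ = (-9, 2), so the interior equations h_(i-1)·M_(i-1) + 2(h_(i-1)+h_i)·M_i + h_i·M_(i+1) = 6(Δ_i − Δ_(i-1)) read
  1·M_0 + 4·M_1 + 1·M_2 = 6(Δ_1 - Δ_0) = 66
Natural end conditions: M_0 = M_2 = 0.
Solving the tridiagonal system: M_0 = 0, M_1 = 33/2, M_2 = 0.
On [2, 3], S'(x) = b_1 + 2c_1·(x - 2) + 3d_1·(x - 2)² with b_1 = Δ_1 - h_1(2M_1 + M_2)/6 = -7/2, c_1 = M_1/2 = 33/4, d_1 = (M_2 - M_1)/(6h_1) = -11/4. So S'(2) = -7/2.

-3.5000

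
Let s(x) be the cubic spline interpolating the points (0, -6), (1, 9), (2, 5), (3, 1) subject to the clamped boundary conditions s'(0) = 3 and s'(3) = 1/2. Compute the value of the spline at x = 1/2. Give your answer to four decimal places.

0.6708

Let σ_i = s''(x_i). Step sizes h_i = 1, 1, 1; slopes of the chords Δ_i = (y_(i+1) - y_i)/h_i = 15, -4, -4.
  1·σ_0 + 4·σ_1 + 1·σ_2 = 6(Δ_1 - Δ_0) = -114
  1·σ_1 + 4·σ_2 + 1·σ_3 = 6(Δ_2 - Δ_1) = 0
Clamped end conditions give two more equations: 2h_0·σ_0 + h_0·σ_1 = 6(Δ_0 - s'(0)) = 72 and h_2·σ_2 + 2h_2·σ_3 = 6(s'(3) - Δ_2) = 27.
Solving the tridiagonal system: σ_0 = 881/15, σ_1 = -682/15, σ_2 = 137/15, σ_3 = 134/15.
On [0, 1], s(x) = -6 + 3·x + 881/30·x² - 521/30·x³.
With x = 1/2: s(1/2) = 161/240.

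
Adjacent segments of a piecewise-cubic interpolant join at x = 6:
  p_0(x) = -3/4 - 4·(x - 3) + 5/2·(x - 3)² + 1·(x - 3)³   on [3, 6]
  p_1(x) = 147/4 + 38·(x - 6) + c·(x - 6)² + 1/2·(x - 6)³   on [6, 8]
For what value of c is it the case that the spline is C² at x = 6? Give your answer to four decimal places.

p_0''(x) = 5 + 6·(x - 3), so p_0''(6) = 23. On the right, p_1''(6) = 2c, so c = 23/2.

11.5000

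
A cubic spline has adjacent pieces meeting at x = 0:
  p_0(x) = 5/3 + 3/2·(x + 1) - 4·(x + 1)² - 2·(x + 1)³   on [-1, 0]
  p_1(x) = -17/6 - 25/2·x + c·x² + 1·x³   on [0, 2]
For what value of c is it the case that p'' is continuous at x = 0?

p_0''(x) = -8 - 12·(x + 1), so p_0''(0) = -20. On the right, p_1''(0) = 2c, so c = -10.

-10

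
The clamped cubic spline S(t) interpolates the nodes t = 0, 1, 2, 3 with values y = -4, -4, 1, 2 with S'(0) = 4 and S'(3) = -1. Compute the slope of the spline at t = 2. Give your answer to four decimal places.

4.3333

Put σ_i = S'' at the i-th knot. Here h = (1, 1, 1) and Δ = (0, 5, 1), so the interior equations h_(i-1)·σ_(i-1) + 2(h_(i-1)+h_i)·σ_i + h_i·σ_(i+1) = 6(Δ_i − Δ_(i-1)) read
  1·σ_0 + 4·σ_1 + 1·σ_2 = 6(Δ_1 - Δ_0) = 30
  1·σ_1 + 4·σ_2 + 1·σ_3 = 6(Δ_2 - Δ_1) = -24
Clamped end conditions give two more equations: 2h_0·σ_0 + h_0·σ_1 = 6(Δ_0 - S'(0)) = -24 and h_2·σ_2 + 2h_2·σ_3 = 6(S'(3) - Δ_2) = -12.
Solving: σ_0 = -58/3, σ_1 = 44/3, σ_2 = -28/3, σ_3 = -4/3.
On [2, 3], S'(t) = b_2 + 2c_2·(t - 2) + 3d_2·(t - 2)² with b_2 = Δ_2 - h_2(2σ_2 + σ_3)/6 = 13/3, c_2 = σ_2/2 = -14/3, d_2 = (σ_3 - σ_2)/(6h_2) = 4/3. So S'(2) = 13/3.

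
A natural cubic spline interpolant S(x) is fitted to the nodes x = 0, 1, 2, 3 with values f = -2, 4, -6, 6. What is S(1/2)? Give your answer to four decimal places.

3.1500

Put M_i = S'' at the i-th knot. Here h = (1, 1, 1) and Δ = (6, -10, 12), so the interior equations h_(i-1)·M_(i-1) + 2(h_(i-1)+h_i)·M_i + h_i·M_(i+1) = 6(Δ_i − Δ_(i-1)) read
  1·M_0 + 4·M_1 + 1·M_2 = 6(Δ_1 - Δ_0) = -96
  1·M_1 + 4·M_2 + 1·M_3 = 6(Δ_2 - Δ_1) = 132
Natural end conditions: M_0 = M_3 = 0.
Solving: M_0 = 0, M_1 = -172/5, M_2 = 208/5, M_3 = 0.
On [0, 1], S(x) = -2 + 176/15·x + 0·x² - 86/15·x³.
With x = 1/2: S(1/2) = 63/20.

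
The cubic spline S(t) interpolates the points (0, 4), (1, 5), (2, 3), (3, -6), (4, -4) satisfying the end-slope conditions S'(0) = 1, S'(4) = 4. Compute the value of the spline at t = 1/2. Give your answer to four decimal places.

Write σ_i for S''(x_i). With h_i = 1, 1, 1, 1 and divided differences Δ_i = 1, -2, -9, 2, the continuity of S' gives the tridiagonal system
  1·σ_0 + 4·σ_1 + 1·σ_2 = 6(Δ_1 - Δ_0) = -18
  1·σ_1 + 4·σ_2 + 1·σ_3 = 6(Δ_2 - Δ_1) = -42
  1·σ_2 + 4·σ_3 + 1·σ_4 = 6(Δ_3 - Δ_2) = 66
Clamped end conditions give two more equations: 2h_0·σ_0 + h_0·σ_1 = 6(Δ_0 - S'(0)) = 0 and h_3·σ_3 + 2h_3·σ_4 = 6(S'(4) - Δ_3) = 12.
Hence σ_0 = 9/28, σ_1 = -9/14, σ_2 = -63/4, σ_3 = 303/14, σ_4 = -135/28.
On [0, 1], S(t) = 4 + 1·t + 9/56·t² - 9/56·t³.
With t = 1/2: S(1/2) = 2025/448.

4.5201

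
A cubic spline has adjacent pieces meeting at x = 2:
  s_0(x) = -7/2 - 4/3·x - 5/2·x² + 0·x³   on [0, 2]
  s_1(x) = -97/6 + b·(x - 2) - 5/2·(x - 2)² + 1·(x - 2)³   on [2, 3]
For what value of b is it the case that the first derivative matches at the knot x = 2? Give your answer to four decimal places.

-11.3333

s_0'(x) = -4/3 - 5·x + 0·x², so s_0'(2) = -34/3. On the right, s_1'(2) = b, so b = -34/3.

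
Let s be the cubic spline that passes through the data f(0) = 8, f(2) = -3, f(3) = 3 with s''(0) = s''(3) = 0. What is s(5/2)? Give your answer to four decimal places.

-0.7188

Write m_i for s''(x_i). With h_i = 2, 1 and divided differences Δ_i = -11/2, 6, the continuity of s' gives the tridiagonal system
  2·m_0 + 6·m_1 + 1·m_2 = 6(Δ_1 - Δ_0) = 69
Natural end conditions: m_0 = m_2 = 0.
Hence m_0 = 0, m_1 = 23/2, m_2 = 0.
On [2, 3], s(x) = -3 + 13/6·(x - 2) + 23/4·(x - 2)² - 23/12·(x - 2)³.
With (x - 2) = 1/2: s(5/2) = -23/32.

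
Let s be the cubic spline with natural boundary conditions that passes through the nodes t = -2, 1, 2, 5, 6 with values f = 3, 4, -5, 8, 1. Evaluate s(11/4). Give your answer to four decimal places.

-4.7676

Write m_i for s''(x_i). With h_i = 3, 1, 3, 1 and divided differences Δ_i = 1/3, -9, 13/3, -7, the continuity of s' gives the tridiagonal system
  3·m_0 + 8·m_1 + 1·m_2 = 6(Δ_1 - Δ_0) = -56
  1·m_1 + 8·m_2 + 3·m_3 = 6(Δ_2 - Δ_1) = 80
  3·m_2 + 8·m_3 + 1·m_4 = 6(Δ_3 - Δ_2) = -68
Natural end conditions: m_0 = m_4 = 0.
Solving: m_0 = 0, m_1 = -109/12, m_2 = 50/3, m_3 = -59/4, m_4 = 0.
On [2, 5], s(t) = -5 - 119/24·(t - 2) + 25/3·(t - 2)² - 377/216·(t - 2)³.
With (t - 2) = 3/4: s(11/4) = -2441/512.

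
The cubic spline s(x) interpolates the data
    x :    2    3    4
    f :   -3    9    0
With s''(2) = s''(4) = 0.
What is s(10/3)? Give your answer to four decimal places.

Write M_i for s''(x_i). With h_i = 1, 1 and divided differences Δ_i = 12, -9, the continuity of s' gives the tridiagonal system
  1·M_0 + 4·M_1 + 1·M_2 = 6(Δ_1 - Δ_0) = -126
Natural end conditions: M_0 = M_2 = 0.
Forward elimination and back-substitution give M_0 = 0, M_1 = -63/2, M_2 = 0.
On [3, 4], s(x) = 9 + 3/2·(x - 3) - 63/4·(x - 3)² + 21/4·(x - 3)³.
With (x - 3) = 1/3: s(10/3) = 143/18.

7.9444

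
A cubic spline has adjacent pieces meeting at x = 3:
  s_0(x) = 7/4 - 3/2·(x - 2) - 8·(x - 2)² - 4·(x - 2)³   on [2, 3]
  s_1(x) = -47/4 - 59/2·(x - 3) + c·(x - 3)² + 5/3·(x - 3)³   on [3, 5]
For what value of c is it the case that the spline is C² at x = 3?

s_0''(x) = -16 - 24·(x - 2), so s_0''(3) = -40. On the right, s_1''(3) = 2c, so c = -20.

-20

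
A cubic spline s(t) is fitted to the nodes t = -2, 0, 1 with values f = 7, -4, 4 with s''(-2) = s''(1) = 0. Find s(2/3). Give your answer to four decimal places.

Write σ_i for s''(x_i). With h_i = 2, 1 and divided differences Δ_i = -11/2, 8, the continuity of s' gives the tridiagonal system
  2·σ_0 + 6·σ_1 + 1·σ_2 = 6(Δ_1 - Δ_0) = 81
Natural end conditions: σ_0 = σ_2 = 0.
Forward elimination and back-substitution give σ_0 = 0, σ_1 = 27/2, σ_2 = 0.
On [0, 1], s(t) = -4 + 7/2·t + 27/4·t² - 9/4·t³.
With t = 2/3: s(2/3) = 2/3.

0.6667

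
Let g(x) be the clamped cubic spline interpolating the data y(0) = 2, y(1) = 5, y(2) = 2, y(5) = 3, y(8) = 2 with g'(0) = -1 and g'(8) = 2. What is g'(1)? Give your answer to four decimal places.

With σ_i denoting the second derivative at x_i, h_i = 1, 1, 3, 3, and Δ_i = (y_(i+1) − y_i)/h_i = 3, -3, 1/3, -1/3:
  1·σ_0 + 4·σ_1 + 1·σ_2 = 6(Δ_1 - Δ_0) = -36
  1·σ_1 + 8·σ_2 + 3·σ_3 = 6(Δ_2 - Δ_1) = 20
  3·σ_2 + 12·σ_3 + 3·σ_4 = 6(Δ_3 - Δ_2) = -4
Clamped end conditions give two more equations: 2h_0·σ_0 + h_0·σ_1 = 6(Δ_0 - g'(0)) = 24 and h_3·σ_3 + 2h_3·σ_4 = 6(g'(8) - Δ_3) = 14.
Solving the tridiagonal system: σ_0 = 157/8, σ_1 = -61/4, σ_2 = 43/8, σ_3 = -31/12, σ_4 = 29/8.
On [1, 2], g'(x) = b_1 + 2c_1·(x - 1) + 3d_1·(x - 1)² with b_1 = Δ_1 - h_1(2σ_1 + σ_2)/6 = 19/16, c_1 = σ_1/2 = -61/8, d_1 = (σ_2 - σ_1)/(6h_1) = 55/16. So g'(1) = 19/16.

1.1875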